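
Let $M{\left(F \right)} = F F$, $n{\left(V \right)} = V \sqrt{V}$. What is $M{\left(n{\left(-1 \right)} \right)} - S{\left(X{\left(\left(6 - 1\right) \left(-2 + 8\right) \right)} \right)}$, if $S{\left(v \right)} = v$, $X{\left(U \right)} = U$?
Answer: $-31$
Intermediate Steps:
$n{\left(V \right)} = V^{\frac{3}{2}}$
$M{\left(F \right)} = F^{2}$
$M{\left(n{\left(-1 \right)} \right)} - S{\left(X{\left(\left(6 - 1\right) \left(-2 + 8\right) \right)} \right)} = \left(\left(-1\right)^{\frac{3}{2}}\right)^{2} - \left(6 - 1\right) \left(-2 + 8\right) = \left(- i\right)^{2} - 5 \cdot 6 = -1 - 30 = -31$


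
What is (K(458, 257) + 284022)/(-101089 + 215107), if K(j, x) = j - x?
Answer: 94741/38006 ≈ 2.4928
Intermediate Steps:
(K(458, 257) + 284022)/(-101089 + 215107) = ((458 - 1*257) + 284022)/(-101089 + 215107) = ((458 - 257) + 284022)/114018 = (201 + 284022)*(1/114018) = 284223*(1/114018) = 94741/38006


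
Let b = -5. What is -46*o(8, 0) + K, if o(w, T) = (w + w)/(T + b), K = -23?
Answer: 621/5 ≈ 124.20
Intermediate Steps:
o(w, T) = 2*w/(-5 + T) (o(w, T) = (w + w)/(T - 5) = (2*w)/(-5 + T) = 2*w/(-5 + T))
-46*o(8, 0) + K = -92*8/(-5 + 0) - 23 = -92*8/(-5) - 23 = -92*8*(-1)/5 - 23 = -46*(-16/5) - 23 = 736/5 - 23 = 621/5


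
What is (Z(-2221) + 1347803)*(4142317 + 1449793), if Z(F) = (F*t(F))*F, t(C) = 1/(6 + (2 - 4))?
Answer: 28866620010915/2 ≈ 1.4433e+13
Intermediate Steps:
t(C) = ¼ (t(C) = 1/(6 - 2) = 1/4 = ¼)
Z(F) = F²/4 (Z(F) = (F*(¼))*F = (F/4)*F = F²/4)
(Z(-2221) + 1347803)*(4142317 + 1449793) = ((¼)*(-2221)² + 1347803)*(4142317 + 1449793) = ((¼)*4932841 + 1347803)*5592110 = (4932841/4 + 1347803)*5592110 = (10324053/4)*5592110 = 28866620010915/2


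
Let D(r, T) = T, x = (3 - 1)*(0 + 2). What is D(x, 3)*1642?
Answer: 4926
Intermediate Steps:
x = 4 (x = 2*2 = 4)
D(x, 3)*1642 = 3*1642 = 4926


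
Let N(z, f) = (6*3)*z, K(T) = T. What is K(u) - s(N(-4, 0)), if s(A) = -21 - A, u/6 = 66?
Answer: 345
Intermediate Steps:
u = 396 (u = 6*66 = 396)
N(z, f) = 18*z
K(u) - s(N(-4, 0)) = 396 - (-21 - 18*(-4)) = 396 - (-21 - 1*(-72)) = 396 - (-21 + 72) = 396 - 1*51 = 396 - 51 = 345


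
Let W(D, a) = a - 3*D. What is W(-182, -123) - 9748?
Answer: -9325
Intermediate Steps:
W(-182, -123) - 9748 = (-123 - 3*(-182)) - 9748 = (-123 + 546) - 9748 = 423 - 9748 = -9325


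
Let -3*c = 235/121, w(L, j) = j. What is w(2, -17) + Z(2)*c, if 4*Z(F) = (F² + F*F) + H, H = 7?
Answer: -9403/484 ≈ -19.428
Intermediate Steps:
Z(F) = 7/4 + F²/2 (Z(F) = ((F² + F*F) + 7)/4 = ((F² + F²) + 7)/4 = (2*F² + 7)/4 = (7 + 2*F²)/4 = 7/4 + F²/2)
c = -235/363 (c = -235/(3*121) = -⅓*235/121 = -235/363 ≈ -0.64738)
w(2, -17) + Z(2)*c = -17 + (7/4 + (½)*2²)*(-235/363) = -17 + (7/4 + (½)*4)*(-235/363) = -17 + (7/4 + 2)*(-235/363) = -17 + (15/4)*(-235/363) = -17 - 1175/484 = -9403/484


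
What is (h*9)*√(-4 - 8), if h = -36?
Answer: -648*I*√3 ≈ -1122.4*I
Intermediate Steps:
(h*9)*√(-4 - 8) = (-36*9)*√(-4 - 8) = -648*I*√3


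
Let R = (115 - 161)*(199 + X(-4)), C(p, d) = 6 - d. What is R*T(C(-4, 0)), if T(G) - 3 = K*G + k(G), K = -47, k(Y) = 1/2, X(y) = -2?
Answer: 2523767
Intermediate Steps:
k(Y) = ½
T(G) = 7/2 - 47*G (T(G) = 3 + (-47*G + ½) = 3 + (½ - 47*G) = 7/2 - 47*G)
R = -9062 (R = (115 - 161)*(199 - 2) = -46*197 = -9062)
R*T(C(-4, 0)) = -9062*(7/2 - 47*(6 - 1*0)) = -9062*(7/2 - 47*(6 + 0)) = -9062*(7/2 - 47*6) = -9062*(7/2 - 282) = -9062*(-557/2) = 2523767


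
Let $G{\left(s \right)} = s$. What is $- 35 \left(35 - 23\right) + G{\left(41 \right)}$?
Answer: $-379$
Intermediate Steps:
$- 35 \left(35 - 23\right) + G{\left(41 \right)} = - 35 \left(35 - 23\right) + 41 = \left(-35\right) 12 + 41 = -420 + 41 = -379$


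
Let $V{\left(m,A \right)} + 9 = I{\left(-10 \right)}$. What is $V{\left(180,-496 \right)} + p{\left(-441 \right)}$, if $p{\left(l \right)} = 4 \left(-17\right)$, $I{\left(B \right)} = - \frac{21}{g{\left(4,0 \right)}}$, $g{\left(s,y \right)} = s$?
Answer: $- \frac{329}{4} \approx -82.25$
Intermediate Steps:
$I{\left(B \right)} = - \frac{21}{4}$
$V{\left(m,A \right)} = - \frac{57}{4}$ ($V{\left(m,A \right)} = -9 - \frac{21}{4} = - \frac{57}{4}$)
$p{\left(l \right)} = -68$
$V{\left(180,-496 \right)} + p{\left(-441 \right)} = - \frac{57}{4} - 68 = - \frac{329}{4}$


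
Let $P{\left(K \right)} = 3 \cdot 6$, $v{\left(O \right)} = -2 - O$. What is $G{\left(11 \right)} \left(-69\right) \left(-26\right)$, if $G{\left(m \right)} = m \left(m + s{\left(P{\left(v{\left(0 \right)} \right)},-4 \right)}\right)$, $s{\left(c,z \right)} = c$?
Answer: $572286$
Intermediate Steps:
$P{\left(K \right)} = 18$
$G{\left(m \right)} = m \left(18 + m\right)$ ($G{\left(m \right)} = m \left(m + 18\right) = m \left(18 + m\right)$)
$G{\left(11 \right)} \left(-69\right) \left(-26\right) = 11 \left(18 + 11\right) \left(-69\right) \left(-26\right) = 11 \cdot 29 \left(-69\right) \left(-26\right) = 319 \left(-69\right) \left(-26\right) = \left(-22011\right) \left(-26\right) = 572286$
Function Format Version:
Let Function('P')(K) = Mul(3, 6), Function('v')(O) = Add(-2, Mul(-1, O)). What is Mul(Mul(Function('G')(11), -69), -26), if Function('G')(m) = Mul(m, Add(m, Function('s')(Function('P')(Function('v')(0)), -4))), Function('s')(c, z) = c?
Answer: 572286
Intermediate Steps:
Function('P')(K) = 18
Function('G')(m) = Mul(m, Add(18, m)) (Function('G')(m) = Mul(m, Add(m, 18)) = Mul(m, Add(18, m)))
Mul(Mul(Function('G')(11), -69), -26) = Mul(Mul(Mul(11, Add(18, 11)), -69), -26) = Mul(Mul(Mul(11, 29), -69), -26) = Mul(Mul(319, -69), -26) = Mul(-22011, -26) = 572286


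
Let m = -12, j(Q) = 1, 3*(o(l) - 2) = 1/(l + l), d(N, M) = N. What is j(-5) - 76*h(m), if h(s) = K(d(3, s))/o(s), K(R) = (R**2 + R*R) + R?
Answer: -114769/143 ≈ -802.58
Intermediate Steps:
o(l) = 2 + 1/(6*l) (o(l) = 2 + 1/(3*(l + l)) = 2 + 1/(3*((2*l))) = 2 + (1/(2*l))/3 = 2 + 1/(6*l))
K(R) = R + 2*R**2 (K(R) = (R**2 + R**2) + R = 2*R**2 + R = R + 2*R**2)
h(s) = 21/(2 + 1/(6*s)) (h(s) = (3*(1 + 2*3))/(2 + 1/(6*s)) = (3*(1 + 6))/(2 + 1/(6*s)) = (3*7)/(2 + 1/(6*s)) = 21/(2 + 1/(6*s)))
j(-5) - 76*h(m) = 1 - 9576*(-12)/(1 + 12*(-12)) = 1 - 9576*(-12)/(1 - 144) = 1 - 9576*(-12)/(-143) = 1 - 9576*(-12)*(-1)/143 = 1 - 76*1512/143 = 1 - 114912/143 = -114769/143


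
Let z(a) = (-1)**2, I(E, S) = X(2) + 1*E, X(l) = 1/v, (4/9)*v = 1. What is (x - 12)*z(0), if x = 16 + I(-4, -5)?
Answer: 4/9 ≈ 0.44444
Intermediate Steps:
v = 9/4 (v = (9/4)*1 = 9/4 ≈ 2.2500)
X(l) = 4/9 (X(l) = 1/(9/4) = 4/9)
I(E, S) = 4/9 + E (I(E, S) = 4/9 + 1*E = 4/9 + E)
z(a) = 1
x = 112/9 (x = 16 + (4/9 - 4) = 16 - 32/9 = 112/9 ≈ 12.444)
(x - 12)*z(0) = (112/9 - 12)*1 = (4/9)*1 = 4/9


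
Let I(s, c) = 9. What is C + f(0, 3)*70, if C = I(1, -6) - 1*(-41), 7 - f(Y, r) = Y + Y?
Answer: 540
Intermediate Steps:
f(Y, r) = 7 - 2*Y (f(Y, r) = 7 - (Y + Y) = 7 - 2*Y)
C = 50 (C = 9 - 1*(-41) = 9 + 41 = 50)
C + f(0, 3)*70 = 50 + (7 - 2*0)*70 = 50 + (7 + 0)*70 = 50 + 7*70 = 50 + 490 = 540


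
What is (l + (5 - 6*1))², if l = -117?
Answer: 13924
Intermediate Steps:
(l + (5 - 6*1))² = (-117 + (5 - 6*1))² = (-117 + (5 - 6))² = (-117 - 1)² = (-118)² = 13924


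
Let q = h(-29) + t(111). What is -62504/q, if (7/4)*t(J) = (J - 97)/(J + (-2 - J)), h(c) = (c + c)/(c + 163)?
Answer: 4187768/297 ≈ 14100.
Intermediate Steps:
h(c) = 2*c/(163 + c) (h(c) = (2*c)/(163 + c) = 2*c/(163 + c))
t(J) = 194/7 - 2*J/7 (t(J) = 4*((J - 97)/(J + (-2 - J)))/7 = 4*((-97 + J)/(-2))/7 = 4*((-97 + J)*(-1/2))/7 = 4*(97/2 - J/2)/7 = 194/7 - 2*J/7)
q = -297/67 (q = 2*(-29)/(163 - 29) + (194/7 - 2/7*111) = 2*(-29)/134 + (194/7 - 222/7) = 2*(-29)*(1/134) - 4 = -29/67 - 4 = -297/67 ≈ -4.4328)
-62504/q = -62504/(-297/67) = -62504*(-67/297) = 4187768/297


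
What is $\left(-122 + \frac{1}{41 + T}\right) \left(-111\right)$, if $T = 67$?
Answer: $\frac{487475}{36} \approx 13541.0$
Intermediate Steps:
$\left(-122 + \frac{1}{41 + T}\right) \left(-111\right) = \left(-122 + \frac{1}{41 + 67}\right) \left(-111\right) = \left(-122 + \frac{1}{108}\right) \left(-111\right) = \left(- \frac{13175}{108}\right) \left(-111\right) = \frac{487475}{36}$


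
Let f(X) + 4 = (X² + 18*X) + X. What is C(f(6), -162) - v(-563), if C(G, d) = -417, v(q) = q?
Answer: 146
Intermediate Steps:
f(X) = -4 + X² + 19*X (f(X) = -4 + ((X² + 18*X) + X) = -4 + (X² + 19*X) = -4 + X² + 19*X)
C(f(6), -162) - v(-563) = -417 - 1*(-563) = -417 + 563 = 146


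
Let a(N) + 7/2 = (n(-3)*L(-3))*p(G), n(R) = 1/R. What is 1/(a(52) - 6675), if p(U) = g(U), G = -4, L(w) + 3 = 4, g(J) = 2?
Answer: -6/40075 ≈ -0.00014972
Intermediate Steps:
L(w) = 1 (L(w) = -3 + 4 = 1)
p(U) = 2
a(N) = -25/6 (a(N) = -7/2 + (1/(-3))*2 = -7/2 - ⅓*1*2 = -7/2 - ⅓*2 = -7/2 - ⅔ = -25/6)
1/(a(52) - 6675) = 1/(-25/6 - 6675) = 1/(-40075/6) = -6/40075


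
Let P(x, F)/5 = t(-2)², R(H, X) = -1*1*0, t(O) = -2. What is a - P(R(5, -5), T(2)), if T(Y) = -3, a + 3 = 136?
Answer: 113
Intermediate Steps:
a = 133 (a = -3 + 136 = 133)
R(H, X) = 0 (R(H, X) = -1*0 = 0)
P(x, F) = 20 (P(x, F) = 5*(-2)² = 5*4 = 20)
a - P(R(5, -5), T(2)) = 133 - 1*20 = 133 - 20 = 113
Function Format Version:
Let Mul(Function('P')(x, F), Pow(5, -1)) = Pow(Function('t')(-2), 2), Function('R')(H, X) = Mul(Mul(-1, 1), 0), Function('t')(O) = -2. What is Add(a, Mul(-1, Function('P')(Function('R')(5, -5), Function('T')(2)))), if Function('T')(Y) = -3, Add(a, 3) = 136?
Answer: 113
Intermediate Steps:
a = 133 (a = Add(-3, 136) = 133)
Function('R')(H, X) = 0 (Function('R')(H, X) = Mul(-1, 0) = 0)
Function('P')(x, F) = 20 (Function('P')(x, F) = Mul(5, Pow(-2, 2)) = Mul(5, 4) = 20)
Add(a, Mul(-1, Function('P')(Function('R')(5, -5), Function('T')(2)))) = Add(133, Mul(-1, 20)) = Add(133, -20) = 113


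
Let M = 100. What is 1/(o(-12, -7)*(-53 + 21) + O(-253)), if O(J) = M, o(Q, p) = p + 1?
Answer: 1/292 ≈ 0.0034247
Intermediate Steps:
o(Q, p) = 1 + p
O(J) = 100
1/(o(-12, -7)*(-53 + 21) + O(-253)) = 1/((1 - 7)*(-53 + 21) + 100) = 1/(-6*(-32) + 100) = 1/(192 + 100) = 1/292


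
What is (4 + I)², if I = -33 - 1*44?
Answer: 5329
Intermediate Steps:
I = -77 (I = -33 - 44 = -77)
(4 + I)² = (4 - 77)² = (-73)² = 5329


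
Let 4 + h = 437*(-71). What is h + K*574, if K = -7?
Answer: -35049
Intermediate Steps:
h = -31031 (h = -4 + 437*(-71) = -4 - 31027 = -31031)
h + K*574 = -31031 - 7*574 = -31031 - 4018 = -35049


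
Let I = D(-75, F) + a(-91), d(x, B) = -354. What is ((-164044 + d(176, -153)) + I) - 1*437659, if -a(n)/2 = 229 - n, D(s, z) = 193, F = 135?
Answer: -602504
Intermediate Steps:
a(n) = -458 + 2*n (a(n) = -2*(229 - n) = -458 + 2*n)
I = -447 (I = 193 + (-458 + 2*(-91)) = 193 + (-458 - 182) = 193 - 640 = -447)
((-164044 + d(176, -153)) + I) - 1*437659 = ((-164044 - 354) - 447) - 1*437659 = (-164398 - 447) - 437659 = -164845 - 437659 = -602504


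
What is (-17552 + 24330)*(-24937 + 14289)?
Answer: -72172144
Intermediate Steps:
(-17552 + 24330)*(-24937 + 14289) = 6778*(-10648) = -72172144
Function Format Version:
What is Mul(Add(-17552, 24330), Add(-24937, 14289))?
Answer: -72172144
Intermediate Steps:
Mul(Add(-17552, 24330), Add(-24937, 14289)) = Mul(6778, -10648) = -72172144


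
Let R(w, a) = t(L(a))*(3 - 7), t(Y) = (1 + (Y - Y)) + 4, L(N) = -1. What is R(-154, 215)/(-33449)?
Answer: 20/33449 ≈ 0.00059792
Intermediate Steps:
t(Y) = 5 (t(Y) = (1 + 0) + 4 = 1 + 4 = 5)
R(w, a) = -20 (R(w, a) = 5*(3 - 7) = 5*(-4) = -20)
R(-154, 215)/(-33449) = -20/(-33449) = -20*(-1/33449) = 20/33449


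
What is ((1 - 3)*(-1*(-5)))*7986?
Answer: -79860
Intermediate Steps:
((1 - 3)*(-1*(-5)))*7986 = -2*5*7986 = -10*7986 = -79860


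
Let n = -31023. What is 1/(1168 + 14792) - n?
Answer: 495127081/15960 ≈ 31023.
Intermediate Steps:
1/(1168 + 14792) - n = 1/(1168 + 14792) - 1*(-31023) = 1/15960 + 31023 = 495127081/15960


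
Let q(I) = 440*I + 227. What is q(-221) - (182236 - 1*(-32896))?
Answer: -312145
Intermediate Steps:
q(I) = 227 + 440*I
q(-221) - (182236 - 1*(-32896)) = (227 + 440*(-221)) - (182236 - 1*(-32896)) = (227 - 97240) - (182236 + 32896) = -97013 - 1*215132 = -97013 - 215132 = -312145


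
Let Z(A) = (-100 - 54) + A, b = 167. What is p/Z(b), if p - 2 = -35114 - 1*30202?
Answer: -65314/13 ≈ -5024.2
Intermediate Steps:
Z(A) = -154 + A
p = -65314 (p = 2 + (-35114 - 1*30202) = 2 + (-35114 - 30202) = 2 - 65316 = -65314)
p/Z(b) = -65314/(-154 + 167) = -65314/13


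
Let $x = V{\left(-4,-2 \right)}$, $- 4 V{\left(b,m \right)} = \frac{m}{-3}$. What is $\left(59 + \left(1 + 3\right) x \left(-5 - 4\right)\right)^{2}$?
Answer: $4225$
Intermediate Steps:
$V{\left(b,m \right)} = \frac{m}{12}$ ($V{\left(b,m \right)} = - \frac{m \frac{1}{-3}}{4} = - \frac{m \left(- \frac{1}{3}\right)}{4} = - \frac{\left(- \frac{1}{3}\right) m}{4} = \frac{m}{12}$)
$x = - \frac{1}{6}$ ($x = \frac{1}{12} \left(-2\right) = - \frac{1}{6} \approx -0.16667$)
$\left(59 + \left(1 + 3\right) x \left(-5 - 4\right)\right)^{2} = \left(59 + \left(1 + 3\right) \left(- \frac{-5 - 4}{6}\right)\right)^{2} = \left(59 + 4 \left(\left(- \frac{1}{6}\right) \left(-9\right)\right)\right)^{2} = \left(59 + 4 \cdot \frac{3}{2}\right)^{2} = \left(59 + 6\right)^{2} = 65^{2} = 4225$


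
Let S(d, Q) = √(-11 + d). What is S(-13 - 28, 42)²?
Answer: -52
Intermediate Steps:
S(-13 - 28, 42)² = (√(-11 + (-13 - 28)))² = (√(-11 - 41))² = (√(-52))² = (2*I*√13)² = -52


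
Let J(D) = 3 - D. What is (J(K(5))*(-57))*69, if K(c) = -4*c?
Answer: -90459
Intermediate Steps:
(J(K(5))*(-57))*69 = ((3 - (-4)*5)*(-57))*69 = ((3 - 1*(-20))*(-57))*69 = ((3 + 20)*(-57))*69 = (23*(-57))*69 = -1311*69 = -90459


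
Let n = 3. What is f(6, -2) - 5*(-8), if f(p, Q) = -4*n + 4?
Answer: 32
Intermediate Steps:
f(p, Q) = -8 (f(p, Q) = -4*3 + 4 = -12 + 4 = -8)
f(6, -2) - 5*(-8) = -8 - 5*(-8) = -8 + 40 = 32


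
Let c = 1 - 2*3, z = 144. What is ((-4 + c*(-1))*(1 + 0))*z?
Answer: 144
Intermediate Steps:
c = -5 (c = 1 - 6 = -5)
((-4 + c*(-1))*(1 + 0))*z = ((-4 - 5*(-1))*(1 + 0))*144 = ((-4 + 5)*1)*144 = (1*1)*144 = 1*144 = 144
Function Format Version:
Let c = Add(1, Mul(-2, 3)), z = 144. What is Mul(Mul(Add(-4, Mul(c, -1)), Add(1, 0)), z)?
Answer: 144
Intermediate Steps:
c = -5 (c = Add(1, -6) = -5)
Mul(Mul(Add(-4, Mul(c, -1)), Add(1, 0)), z) = Mul(Mul(Add(-4, Mul(-5, -1)), Add(1, 0)), 144) = Mul(Mul(Add(-4, 5), 1), 144) = Mul(Mul(1, 1), 144) = Mul(1, 144) = 144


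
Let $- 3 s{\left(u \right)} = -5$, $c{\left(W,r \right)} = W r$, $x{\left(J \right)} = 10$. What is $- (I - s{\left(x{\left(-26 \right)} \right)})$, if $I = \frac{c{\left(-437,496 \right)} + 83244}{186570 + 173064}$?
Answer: $\frac{366449}{179817} \approx 2.0379$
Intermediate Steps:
$s{\left(u \right)} = \frac{5}{3}$ ($s{\left(u \right)} = \left(- \frac{1}{3}\right) \left(-5\right) = \frac{5}{3}$)
$I = - \frac{66754}{179817}$ ($I = \frac{\left(-437\right) 496 + 83244}{186570 + 173064} = \frac{-216752 + 83244}{359634} = \left(-133508\right) \frac{1}{359634} = - \frac{66754}{179817} \approx -0.37123$)
$- (I - s{\left(x{\left(-26 \right)} \right)}) = - (- \frac{66754}{179817} - \frac{5}{3}) = \left(-1\right) \left(- \frac{366449}{179817}\right) = \frac{366449}{179817}$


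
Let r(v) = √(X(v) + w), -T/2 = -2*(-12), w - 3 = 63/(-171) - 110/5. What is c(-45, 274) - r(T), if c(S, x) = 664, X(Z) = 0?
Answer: 664 - 4*I*√437/19 ≈ 664.0 - 4.401*I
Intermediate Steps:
w = -368/19 (w = 3 + (63/(-171) - 110/5) = 3 + (63*(-1/171) - 110*⅕) = 3 + (-7/19 - 22) = 3 - 425/19 = -368/19 ≈ -19.368)
T = -48 (T = -(-4)*(-12) = -2*24 = -48)
r(v) = 4*I*√437/19 (r(v) = √(0 - 368/19) = √(-368/19) = 4*I*√437/19)
c(-45, 274) - r(T) = 664 - 4*I*√437/19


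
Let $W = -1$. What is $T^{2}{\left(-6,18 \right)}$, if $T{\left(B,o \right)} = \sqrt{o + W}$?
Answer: $17$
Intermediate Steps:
$T{\left(B,o \right)} = \sqrt{-1 + o}$ ($T{\left(B,o \right)} = \sqrt{o - 1} = \sqrt{-1 + o}$)
$T^{2}{\left(-6,18 \right)} = \left(\sqrt{-1 + 18}\right)^{2} = \left(\sqrt{17}\right)^{2} = 17$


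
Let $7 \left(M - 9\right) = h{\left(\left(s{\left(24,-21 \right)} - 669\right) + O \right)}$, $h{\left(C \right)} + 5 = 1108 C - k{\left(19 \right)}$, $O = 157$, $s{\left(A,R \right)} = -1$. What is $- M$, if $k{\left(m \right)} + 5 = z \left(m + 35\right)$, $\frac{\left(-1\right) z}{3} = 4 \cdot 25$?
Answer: $\frac{552141}{7} \approx 78877.0$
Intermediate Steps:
$z = -300$ ($z = - 3 \cdot 4 \cdot 25 = \left(-3\right) 100 = -300$)
$k{\left(m \right)} = -10505 - 300 m$ ($k{\left(m \right)} = -5 - 300 \left(m + 35\right) = -5 - 300 \left(35 + m\right) = -5 - \left(10500 + 300 m\right) = -10505 - 300 m$)
$h{\left(C \right)} = 16200 + 1108 C$ ($h{\left(C \right)} = -5 - \left(-10505 - 5700 - 1108 C\right) = -5 + \left(1108 C - \left(-10505 - 5700\right)\right) = -5 + \left(1108 C - -16205\right) = -5 + \left(1108 C + 16205\right) = -5 + \left(16205 + 1108 C\right) = 16200 + 1108 C$)
$M = - \frac{552141}{7}$ ($M = 9 + \frac{16200 + 1108 \left(\left(-1 - 669\right) + 157\right)}{7} = 9 + \frac{16200 + 1108 \left(-670 + 157\right)}{7} = 9 + \frac{16200 + 1108 \left(-513\right)}{7} = 9 + \frac{16200 - 568404}{7} = 9 + \frac{1}{7} \left(-552204\right) = 9 - \frac{552204}{7} = - \frac{552141}{7} \approx -78877.0$)
$- M = \left(-1\right) \left(- \frac{552141}{7}\right) = \frac{552141}{7}$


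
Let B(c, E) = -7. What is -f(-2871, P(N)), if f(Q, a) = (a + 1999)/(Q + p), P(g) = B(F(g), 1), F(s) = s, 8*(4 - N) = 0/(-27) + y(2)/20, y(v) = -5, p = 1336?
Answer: 1992/1535 ≈ 1.2977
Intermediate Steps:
N = 129/32 (N = 4 - (0/(-27) - 5/20)/8 = 4 - (0*(-1/27) - 5*1/20)/8 = 4 - (0 - ¼)/8 = 4 - ⅛*(-¼) = 4 + 1/32 = 129/32 ≈ 4.0313)
P(g) = -7
f(Q, a) = (1999 + a)/(1336 + Q) (f(Q, a) = (a + 1999)/(Q + 1336) = (1999 + a)/(1336 + Q))
-f(-2871, P(N)) = -(1999 - 7)/(1336 - 2871) = -1992/(-1535) = -(-1)*1992/1535 = -1*(-1992/1535) = 1992/1535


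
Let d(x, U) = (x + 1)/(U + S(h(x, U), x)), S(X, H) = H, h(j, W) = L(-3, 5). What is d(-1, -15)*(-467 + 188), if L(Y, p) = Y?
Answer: 0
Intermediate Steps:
h(j, W) = -3
d(x, U) = (1 + x)/(U + x) (d(x, U) = (x + 1)/(U + x) = (1 + x)/(U + x))
d(-1, -15)*(-467 + 188) = ((1 - 1)/(-15 - 1))*(-467 + 188) = (0/(-16))*(-279) = -1/16*0*(-279) = 0*(-279) = 0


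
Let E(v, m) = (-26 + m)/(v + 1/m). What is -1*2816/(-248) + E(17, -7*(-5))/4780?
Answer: 200563105/17663056 ≈ 11.355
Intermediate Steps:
E(v, m) = (-26 + m)/(v + 1/m)
-1*2816/(-248) + E(17, -7*(-5))/4780 = -1*2816/(-248) + ((-7*(-5))*(-26 - 7*(-5))/(1 - 7*(-5)*17))/4780 = -2816*(-1/248) + (35*(-26 + 35)/(1 + 35*17))*(1/4780) = 352/31 + (35*9/(1 + 595))*(1/4780) = 352/31 + (35*9/596)*(1/4780) = 352/31 + (35*(1/596)*9)*(1/4780) = 352/31 + (315/596)*(1/4780) = 352/31 + 63/569776 = 200563105/17663056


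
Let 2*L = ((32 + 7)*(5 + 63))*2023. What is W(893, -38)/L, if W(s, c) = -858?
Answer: -11/34391 ≈ -0.00031985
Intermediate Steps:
L = 2682498 (L = (((32 + 7)*(5 + 63))*2023)/2 = ((39*68)*2023)/2 = (2652*2023)/2 = (½)*5364996 = 2682498)
W(893, -38)/L = -858/2682498 = -858*1/2682498 = -11/34391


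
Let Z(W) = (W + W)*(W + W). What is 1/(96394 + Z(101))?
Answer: 1/137198 ≈ 7.2887e-6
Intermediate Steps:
Z(W) = 4*W² (Z(W) = (2*W)*(2*W) = 4*W²)
1/(96394 + Z(101)) = 1/(96394 + 4*101²) = 1/(96394 + 4*10201) = 1/(96394 + 40804) = 1/137198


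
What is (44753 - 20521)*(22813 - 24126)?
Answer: -31816616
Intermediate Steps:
(44753 - 20521)*(22813 - 24126) = 24232*(-1313) = -31816616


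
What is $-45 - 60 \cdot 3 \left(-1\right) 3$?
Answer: $495$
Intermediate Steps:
$-45 - 60 \cdot 3 \left(-1\right) 3 = -45 - 60 \left(\left(-3\right) 3\right) = -45 - -540 = -45 + 540 = 495$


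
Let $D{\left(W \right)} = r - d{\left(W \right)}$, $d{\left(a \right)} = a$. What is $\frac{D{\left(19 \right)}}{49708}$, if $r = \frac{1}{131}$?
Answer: $- \frac{622}{1627937} \approx -0.00038208$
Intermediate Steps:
$r = \frac{1}{131} \approx 0.0076336$
$D{\left(W \right)} = \frac{1}{131} - W$
$\frac{D{\left(19 \right)}}{49708} = \frac{\frac{1}{131} - 19}{49708} = \left(\frac{1}{131} - 19\right) \frac{1}{49708} = \left(- \frac{2488}{131}\right) \frac{1}{49708} = - \frac{622}{1627937}$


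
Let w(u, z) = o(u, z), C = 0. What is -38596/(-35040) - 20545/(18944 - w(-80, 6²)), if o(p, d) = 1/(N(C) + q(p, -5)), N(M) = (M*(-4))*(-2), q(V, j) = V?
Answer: 32189447/1896566280 ≈ 0.016972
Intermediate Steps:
N(M) = 8*M (N(M) = -4*M*(-2) = 8*M)
o(p, d) = 1/p (o(p, d) = 1/(8*0 + p) = 1/(0 + p) = 1/p)
w(u, z) = 1/u
-38596/(-35040) - 20545/(18944 - w(-80, 6²)) = -38596/(-35040) - 20545/(18944 - 1/(-80)) = -38596*(-1/35040) - 20545/(18944 - 1*(-1/80)) = 9649/8760 - 20545/(18944 + 1/80) = 9649/8760 - 20545/1515521/80 = 9649/8760 - 20545*80/1515521 = 9649/8760 - 234800/216503 = 32189447/1896566280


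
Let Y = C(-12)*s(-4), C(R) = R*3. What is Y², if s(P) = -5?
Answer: 32400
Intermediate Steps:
C(R) = 3*R
Y = 180 (Y = (3*(-12))*(-5) = -36*(-5) = 180)
Y² = 180² = 32400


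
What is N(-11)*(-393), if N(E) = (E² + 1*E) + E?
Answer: -38907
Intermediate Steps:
N(E) = E² + 2*E (N(E) = (E² + E) + E = (E + E²) + E = E² + 2*E)
N(-11)*(-393) = -11*(2 - 11)*(-393) = -11*(-9)*(-393) = 99*(-393) = -38907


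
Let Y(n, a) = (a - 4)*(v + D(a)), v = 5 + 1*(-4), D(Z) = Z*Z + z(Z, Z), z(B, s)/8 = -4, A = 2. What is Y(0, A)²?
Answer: 2916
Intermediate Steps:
z(B, s) = -32 (z(B, s) = 8*(-4) = -32)
D(Z) = -32 + Z² (D(Z) = Z*Z - 32 = Z² - 32 = -32 + Z²)
v = 1 (v = 5 - 4 = 1)
Y(n, a) = (-31 + a²)*(-4 + a) (Y(n, a) = (a - 4)*(1 + (-32 + a²)) = (-4 + a)*(-31 + a²) = (-31 + a²)*(-4 + a))
Y(0, A)² = (124 + 2³ - 31*2 - 4*2²)² = (124 + 8 - 62 - 4*4)² = (124 + 8 - 62 - 16)² = 54² = 2916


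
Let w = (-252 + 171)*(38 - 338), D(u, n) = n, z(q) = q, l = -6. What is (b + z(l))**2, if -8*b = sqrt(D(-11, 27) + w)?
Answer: 26631/64 + 9*sqrt(2703)/2 ≈ 650.07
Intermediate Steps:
w = 24300 (w = -81*(-300) = 24300)
b = -3*sqrt(2703)/8 (b = -sqrt(27 + 24300)/8 = -3*sqrt(2703)/8 ≈ -19.496)
(b + z(l))**2 = (-3*sqrt(2703)/8 - 6)**2 = (-6 - 3*sqrt(2703)/8)**2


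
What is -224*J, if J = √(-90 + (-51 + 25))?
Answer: -448*I*√29 ≈ -2412.6*I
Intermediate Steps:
J = 2*I*√29 (J = √(-90 - 26) = √(-116) = 2*I*√29 ≈ 10.77*I)
-224*J = -448*I*√29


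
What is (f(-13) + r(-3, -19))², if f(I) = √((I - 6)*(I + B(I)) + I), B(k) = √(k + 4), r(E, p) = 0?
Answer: 234 - 57*I ≈ 234.0 - 57.0*I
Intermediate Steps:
B(k) = √(4 + k)
f(I) = √(I + (-6 + I)*(I + √(4 + I))) (f(I) = √((I - 6)*(I + √(4 + I)) + I) = √((-6 + I)*(I + √(4 + I)) + I) = √(I + (-6 + I)*(I + √(4 + I))))
(f(-13) + r(-3, -19))² = (√((-13)² - 6*√(4 - 13) - 5*(-13) - 13*√(4 - 13)) + 0)² = (√(169 - 18*I + 65 - 39*I) + 0)² = (√(234 - 57*I) + 0)² = (√(234 - 57*I))² = 234 - 57*I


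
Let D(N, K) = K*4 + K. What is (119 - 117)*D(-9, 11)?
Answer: 110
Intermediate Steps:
D(N, K) = 5*K (D(N, K) = 4*K + K = 5*K)
(119 - 117)*D(-9, 11) = (119 - 117)*(5*11) = 2*55 = 110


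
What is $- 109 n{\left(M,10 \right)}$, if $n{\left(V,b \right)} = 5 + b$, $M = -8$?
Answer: $-1635$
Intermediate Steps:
$- 109 n{\left(M,10 \right)} = - 109 \left(5 + 10\right) = \left(-109\right) 15 = -1635$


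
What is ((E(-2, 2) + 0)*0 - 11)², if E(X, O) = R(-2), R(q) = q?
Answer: 121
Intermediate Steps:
E(X, O) = -2
((E(-2, 2) + 0)*0 - 11)² = ((-2 + 0)*0 - 11)² = (-2*0 - 11)² = (0 - 11)² = (-11)² = 121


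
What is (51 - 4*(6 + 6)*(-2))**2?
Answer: 21609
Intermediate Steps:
(51 - 4*(6 + 6)*(-2))**2 = (51 - 48*(-2))**2 = (51 + 96)**2 = 147**2 = 21609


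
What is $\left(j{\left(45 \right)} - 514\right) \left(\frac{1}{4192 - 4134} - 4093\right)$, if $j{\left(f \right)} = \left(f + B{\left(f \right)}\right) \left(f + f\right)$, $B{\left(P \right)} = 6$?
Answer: $- \frac{483806934}{29} \approx -1.6683 \cdot 10^{7}$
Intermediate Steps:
$j{\left(f \right)} = 2 f \left(6 + f\right)$ ($j{\left(f \right)} = \left(f + 6\right) \left(f + f\right) = \left(6 + f\right) 2 f = 2 f \left(6 + f\right)$)
$\left(j{\left(45 \right)} - 514\right) \left(\frac{1}{4192 - 4134} - 4093\right) = \left(2 \cdot 45 \left(6 + 45\right) - 514\right) \left(\frac{1}{4192 - 4134} - 4093\right) = \left(2 \cdot 45 \cdot 51 - 514\right) \left(\frac{1}{58} - 4093\right) = \left(4590 - 514\right) \left(\frac{1}{58} - 4093\right) = 4076 \left(- \frac{237393}{58}\right) = - \frac{483806934}{29}$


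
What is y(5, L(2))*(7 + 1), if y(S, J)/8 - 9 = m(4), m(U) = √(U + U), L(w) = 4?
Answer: 576 + 128*√2 ≈ 757.02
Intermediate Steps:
m(U) = √2*√U (m(U) = √(2*U) = √2*√U)
y(S, J) = 72 + 16*√2 (y(S, J) = 72 + 8*(√2*√4) = 72 + 8*(√2*2) = 72 + 8*(2*√2) = 72 + 16*√2)
y(5, L(2))*(7 + 1) = (72 + 16*√2)*(7 + 1) = (72 + 16*√2)*8 = 576 + 128*√2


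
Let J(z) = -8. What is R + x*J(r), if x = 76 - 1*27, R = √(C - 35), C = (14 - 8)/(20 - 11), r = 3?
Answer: -392 + I*√309/3 ≈ -392.0 + 5.8595*I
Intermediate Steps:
C = ⅔ (C = 6/9 = 6*(⅑) = ⅔ ≈ 0.66667)
R = I*√309/3 (R = √(⅔ - 35) = √(-103/3) = I*√309/3 ≈ 5.8595*I)
x = 49 (x = 76 - 27 = 49)
R + x*J(r) = I*√309/3 + 49*(-8) = I*√309/3 - 392 = -392 + I*√309/3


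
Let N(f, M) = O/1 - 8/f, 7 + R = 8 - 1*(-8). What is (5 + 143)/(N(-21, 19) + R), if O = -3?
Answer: 1554/67 ≈ 23.194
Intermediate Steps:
R = 9 (R = -7 + (8 - 1*(-8)) = -7 + (8 + 8) = -7 + 16 = 9)
N(f, M) = -3 - 8/f (N(f, M) = -3/1 - 8/f = -3*1 - 8/f = -3 - 8/f)
(5 + 143)/(N(-21, 19) + R) = (5 + 143)/((-3 - 8/(-21)) + 9) = 148/((-3 - 8*(-1/21)) + 9) = 148/((-3 + 8/21) + 9) = 148/(-55/21 + 9) = 148/(134/21) = 148*(21/134) = 1554/67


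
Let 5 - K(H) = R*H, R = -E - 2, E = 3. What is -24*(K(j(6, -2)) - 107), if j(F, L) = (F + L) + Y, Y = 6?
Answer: 1248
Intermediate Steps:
R = -5 (R = -1*3 - 2 = -3 - 2 = -5)
j(F, L) = 6 + F + L (j(F, L) = (F + L) + 6 = 6 + F + L)
K(H) = 5 + 5*H (K(H) = 5 - (-5)*H = 5 + 5*H)
-24*(K(j(6, -2)) - 107) = -24*((5 + 5*(6 + 6 - 2)) - 107) = -24*((5 + 5*10) - 107) = -24*((5 + 50) - 107) = -24*(55 - 107) = -24*(-52) = 1248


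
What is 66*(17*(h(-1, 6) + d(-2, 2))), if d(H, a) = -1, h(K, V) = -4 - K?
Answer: -4488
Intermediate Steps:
66*(17*(h(-1, 6) + d(-2, 2))) = 66*(17*((-4 - 1*(-1)) - 1)) = 66*(17*((-4 + 1) - 1)) = 66*(17*(-3 - 1)) = 66*(17*(-4)) = 66*(-68) = -4488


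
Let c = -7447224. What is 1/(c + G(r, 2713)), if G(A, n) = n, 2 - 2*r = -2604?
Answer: -1/7444511 ≈ -1.3433e-7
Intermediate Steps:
r = 1303 (r = 1 - ½*(-2604) = 1 + 1302 = 1303)
1/(c + G(r, 2713)) = 1/(-7447224 + 2713) = 1/(-7444511) = -1/7444511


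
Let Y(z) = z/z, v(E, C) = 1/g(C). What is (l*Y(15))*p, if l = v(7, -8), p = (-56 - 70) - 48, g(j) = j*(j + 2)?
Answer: -29/8 ≈ -3.6250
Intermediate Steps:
g(j) = j*(2 + j)
v(E, C) = 1/(C*(2 + C))
p = -174 (p = -126 - 48 = -174)
Y(z) = 1
l = 1/48 (l = 1/((-8)*(2 - 8)) = -⅛/(-6) = -⅛*(-⅙) = 1/48 ≈ 0.020833)
(l*Y(15))*p = ((1/48)*1)*(-174) = (1/48)*(-174) = -29/8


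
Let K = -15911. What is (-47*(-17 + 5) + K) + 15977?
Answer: 630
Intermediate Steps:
(-47*(-17 + 5) + K) + 15977 = (-47*(-17 + 5) - 15911) + 15977 = (-47*(-12) - 15911) + 15977 = (564 - 15911) + 15977 = -15347 + 15977 = 630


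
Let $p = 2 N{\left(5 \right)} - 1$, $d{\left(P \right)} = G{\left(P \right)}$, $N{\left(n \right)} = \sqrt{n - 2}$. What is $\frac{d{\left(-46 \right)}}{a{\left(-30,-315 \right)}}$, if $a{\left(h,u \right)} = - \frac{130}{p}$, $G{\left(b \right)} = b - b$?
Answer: $0$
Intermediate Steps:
$N{\left(n \right)} = \sqrt{-2 + n}$
$G{\left(b \right)} = 0$
$d{\left(P \right)} = 0$
$p = -1 + 2 \sqrt{3}$ ($p = 2 \sqrt{-2 + 5} - 1 = 2 \sqrt{3} - 1 = -1 + 2 \sqrt{3} \approx 2.4641$)
$a{\left(h,u \right)} = - \frac{130}{-1 + 2 \sqrt{3}}$
$\frac{d{\left(-46 \right)}}{a{\left(-30,-315 \right)}} = \frac{0}{- \frac{130}{11} - \frac{260 \sqrt{3}}{11}} = 0$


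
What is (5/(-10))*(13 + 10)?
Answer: -23/2 ≈ -11.500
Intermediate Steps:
(5/(-10))*(13 + 10) = (5*(-1/10))*23 = -1/2*23 = -23/2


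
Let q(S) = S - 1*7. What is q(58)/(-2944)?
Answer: -51/2944 ≈ -0.017323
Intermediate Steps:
q(S) = -7 + S (q(S) = S - 7 = -7 + S)
q(58)/(-2944) = (-7 + 58)/(-2944) = 51*(-1/2944) = -51/2944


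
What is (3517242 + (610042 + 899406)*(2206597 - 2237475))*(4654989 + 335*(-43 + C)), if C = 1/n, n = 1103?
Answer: -238551814285786743674/1103 ≈ -2.1628e+17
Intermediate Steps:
C = 1/1103 ≈ 0.00090662
(3517242 + (610042 + 899406)*(2206597 - 2237475))*(4654989 + 335*(-43 + C)) = (3517242 + (610042 + 899406)*(2206597 - 2237475))*(4654989 + 335*(-43 + 1/1103)) = (3517242 + 1509448*(-30878))*(4654989 + 335*(-47428/1103)) = (3517242 - 46608735344)*(4654989 - 15888380/1103) = -46605218102*5118564487/1103 = -238551814285786743674/1103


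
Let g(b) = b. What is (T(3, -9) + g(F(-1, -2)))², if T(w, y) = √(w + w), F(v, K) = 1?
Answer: (1 + √6)² ≈ 11.899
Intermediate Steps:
T(w, y) = √2*√w (T(w, y) = √(2*w) = √2*√w)
(T(3, -9) + g(F(-1, -2)))² = (√2*√3 + 1)² = (√6 + 1)² = (1 + √6)²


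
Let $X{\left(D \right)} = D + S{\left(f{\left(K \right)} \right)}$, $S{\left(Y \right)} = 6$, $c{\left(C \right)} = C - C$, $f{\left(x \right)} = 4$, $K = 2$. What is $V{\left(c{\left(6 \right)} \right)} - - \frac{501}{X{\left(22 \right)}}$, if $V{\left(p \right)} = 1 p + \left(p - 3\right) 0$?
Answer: $\frac{501}{28} \approx 17.893$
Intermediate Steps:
$c{\left(C \right)} = 0$
$X{\left(D \right)} = 6 + D$ ($X{\left(D \right)} = D + 6 = 6 + D$)
$V{\left(p \right)} = p$ ($V{\left(p \right)} = p + \left(-3 + p\right) 0 = p + 0 = p$)
$V{\left(c{\left(6 \right)} \right)} - - \frac{501}{X{\left(22 \right)}} = 0 - - \frac{501}{6 + 22} = 0 - - \frac{501}{28} = 0 + \frac{501}{28} = \frac{501}{28}$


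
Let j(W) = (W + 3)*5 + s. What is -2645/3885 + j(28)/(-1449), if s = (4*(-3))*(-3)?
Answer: -6224/7659 ≈ -0.81264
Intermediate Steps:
s = 36 (s = -12*(-3) = 36)
j(W) = 51 + 5*W (j(W) = (W + 3)*5 + 36 = (3 + W)*5 + 36 = (15 + 5*W) + 36 = 51 + 5*W)
-2645/3885 + j(28)/(-1449) = -2645/3885 + (51 + 5*28)/(-1449) = -2645*1/3885 + (51 + 140)*(-1/1449) = -529/777 + 191*(-1/1449) = -529/777 - 191/1449 = -6224/7659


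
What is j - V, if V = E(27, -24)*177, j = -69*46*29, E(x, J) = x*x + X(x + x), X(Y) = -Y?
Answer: -211521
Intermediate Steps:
E(x, J) = x² - 2*x (E(x, J) = x*x - (x + x) = x² - 2*x)
j = -92046 (j = -3174*29 = -92046)
V = 119475 (V = (27*(-2 + 27))*177 = (27*25)*177 = 675*177 = 119475)
j - V = -92046 - 1*119475 = -92046 - 119475 = -211521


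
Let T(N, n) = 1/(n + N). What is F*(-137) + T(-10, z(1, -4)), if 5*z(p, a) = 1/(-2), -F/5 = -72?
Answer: -4981330/101 ≈ -49320.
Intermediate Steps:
F = 360 (F = -5*(-72) = 360)
z(p, a) = -⅒ (z(p, a) = (⅕)/(-2) = (⅕)*(-½) = -⅒)
T(N, n) = 1/(N + n)
F*(-137) + T(-10, z(1, -4)) = 360*(-137) + 1/(-10 - ⅒) = -49320 + 1/(-101/10) = -49320 - 10/101 = -4981330/101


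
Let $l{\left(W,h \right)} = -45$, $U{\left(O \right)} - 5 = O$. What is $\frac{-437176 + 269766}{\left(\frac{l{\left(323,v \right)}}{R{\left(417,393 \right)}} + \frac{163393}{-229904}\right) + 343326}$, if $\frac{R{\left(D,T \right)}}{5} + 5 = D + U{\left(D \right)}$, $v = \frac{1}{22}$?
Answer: $- \frac{5349863780960}{10971527821373} \approx -0.48761$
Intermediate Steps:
$v = \frac{1}{22} \approx 0.045455$
$U{\left(O \right)} = 5 + O$
$R{\left(D,T \right)} = 10 D$ ($R{\left(D,T \right)} = -25 + 5 \left(D + \left(5 + D\right)\right) = -25 + 5 \left(5 + 2 D\right) = -25 + \left(25 + 10 D\right) = 10 D$)
$\frac{-437176 + 269766}{\left(\frac{l{\left(323,v \right)}}{R{\left(417,393 \right)}} + \frac{163393}{-229904}\right) + 343326} = \frac{-437176 + 269766}{\left(- \frac{45}{10 \cdot 417} + \frac{163393}{-229904}\right) + 343326} = - \frac{167410}{\left(- \frac{45}{4170} + 163393 \left(- \frac{1}{229904}\right)\right) + 343326} = - \frac{167410}{\left(\left(-45\right) \frac{1}{4170} - \frac{163393}{229904}\right) + 343326} = - \frac{167410}{\left(- \frac{3}{278} - \frac{163393}{229904}\right) + 343326} = - \frac{167410}{- \frac{23056483}{31956656} + 343326} = - \frac{167410}{\frac{10971527821373}{31956656}} = \left(-167410\right) \frac{31956656}{10971527821373} = - \frac{5349863780960}{10971527821373}$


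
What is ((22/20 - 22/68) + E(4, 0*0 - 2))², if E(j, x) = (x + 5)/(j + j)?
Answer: 613089/462400 ≈ 1.3259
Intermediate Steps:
E(j, x) = (5 + x)/(2*j) (E(j, x) = (5 + x)/((2*j)) = (5 + x)*(1/(2*j)) = (5 + x)/(2*j))
((22/20 - 22/68) + E(4, 0*0 - 2))² = ((22/20 - 22/68) + (½)*(5 + (0*0 - 2))/4)² = ((22*(1/20) - 22*1/68) + (½)*(¼)*(5 + (0 - 2)))² = ((11/10 - 11/34) + (½)*(¼)*(5 - 2))² = (66/85 + (½)*(¼)*3)² = (66/85 + 3/8)² = (783/680)² = 613089/462400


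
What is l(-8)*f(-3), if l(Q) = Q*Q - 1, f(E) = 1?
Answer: 63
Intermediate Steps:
l(Q) = -1 + Q**2 (l(Q) = Q**2 - 1 = -1 + Q**2)
l(-8)*f(-3) = (-1 + (-8)**2)*1 = (-1 + 64)*1 = 63*1 = 63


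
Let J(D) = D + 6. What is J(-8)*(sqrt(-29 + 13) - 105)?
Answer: 210 - 8*I ≈ 210.0 - 8.0*I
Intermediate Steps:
J(D) = 6 + D
J(-8)*(sqrt(-29 + 13) - 105) = (6 - 8)*(sqrt(-29 + 13) - 105) = -2*(sqrt(-16) - 105) = -2*(4*I - 105) = -2*(-105 + 4*I) = 210 - 8*I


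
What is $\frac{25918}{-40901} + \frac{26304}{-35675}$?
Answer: $- \frac{2000484554}{1459143175} \approx -1.371$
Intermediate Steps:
$\frac{25918}{-40901} + \frac{26304}{-35675} = 25918 \left(- \frac{1}{40901}\right) + 26304 \left(- \frac{1}{35675}\right) = - \frac{25918}{40901} - \frac{26304}{35675} = - \frac{2000484554}{1459143175}$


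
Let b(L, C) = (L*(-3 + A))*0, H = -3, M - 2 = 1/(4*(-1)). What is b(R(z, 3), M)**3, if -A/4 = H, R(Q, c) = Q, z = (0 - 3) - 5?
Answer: 0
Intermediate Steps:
M = 7/4 (M = 2 + 1/(4*(-1)) = 2 + 1/(-4) = 2 - 1/4 = 7/4 ≈ 1.7500)
z = -8 (z = -3 - 5 = -8)
A = 12 (A = -4*(-3) = 12)
b(L, C) = 0 (b(L, C) = (L*(-3 + 12))*0 = (L*9)*0 = (9*L)*0 = 0)
b(R(z, 3), M)**3 = 0**3 = 0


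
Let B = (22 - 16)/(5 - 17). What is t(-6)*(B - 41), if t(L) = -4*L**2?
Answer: 5976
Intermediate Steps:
B = -1/2 (B = 6/(-12) = 6*(-1/12) = -1/2 ≈ -0.50000)
t(-6)*(B - 41) = (-4*(-6)**2)*(-1/2 - 41) = -4*36*(-83/2) = -144*(-83/2) = 5976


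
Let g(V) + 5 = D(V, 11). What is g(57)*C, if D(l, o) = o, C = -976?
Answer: -5856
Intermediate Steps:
g(V) = 6 (g(V) = -5 + 11 = 6)
g(57)*C = 6*(-976) = -5856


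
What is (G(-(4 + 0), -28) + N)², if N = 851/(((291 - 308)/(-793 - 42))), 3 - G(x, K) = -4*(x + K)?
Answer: 501915571600/289 ≈ 1.7367e+9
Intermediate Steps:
G(x, K) = 3 + 4*K + 4*x (G(x, K) = 3 - (-4)*(x + K) = 3 - (-4)*(K + x) = 3 - (-4*K - 4*x) = 3 + (4*K + 4*x) = 3 + 4*K + 4*x)
N = 710585/17 (N = 851/((-17/(-835))) = 851/((-17*(-1/835))) = 851/(17/835) = 851*(835/17) = 710585/17 ≈ 41799.)
(G(-(4 + 0), -28) + N)² = ((3 + 4*(-28) + 4*(-(4 + 0))) + 710585/17)² = ((3 - 112 + 4*(-1*4)) + 710585/17)² = ((3 - 112 + 4*(-4)) + 710585/17)² = ((3 - 112 - 16) + 710585/17)² = (-125 + 710585/17)² = (708460/17)² = 501915571600/289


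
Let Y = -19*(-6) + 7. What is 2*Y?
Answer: 242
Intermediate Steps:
Y = 121 (Y = 114 + 7 = 121)
2*Y = 2*121 = 242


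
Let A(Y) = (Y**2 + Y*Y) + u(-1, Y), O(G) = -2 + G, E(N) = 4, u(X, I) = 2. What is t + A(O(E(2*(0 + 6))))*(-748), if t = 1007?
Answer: -6473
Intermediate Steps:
A(Y) = 2 + 2*Y**2 (A(Y) = (Y**2 + Y*Y) + 2 = (Y**2 + Y**2) + 2 = 2*Y**2 + 2 = 2 + 2*Y**2)
t + A(O(E(2*(0 + 6))))*(-748) = 1007 + (2 + 2*(-2 + 4)**2)*(-748) = 1007 + (2 + 2*2**2)*(-748) = 1007 + (2 + 2*4)*(-748) = 1007 + (2 + 8)*(-748) = 1007 + 10*(-748) = 1007 - 7480 = -6473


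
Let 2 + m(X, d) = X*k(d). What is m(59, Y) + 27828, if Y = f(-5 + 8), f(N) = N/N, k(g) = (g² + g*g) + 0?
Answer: 27944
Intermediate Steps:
k(g) = 2*g² (k(g) = (g² + g²) + 0 = 2*g² + 0 = 2*g²)
f(N) = 1
Y = 1
m(X, d) = -2 + 2*X*d² (m(X, d) = -2 + X*(2*d²) = -2 + 2*X*d²)
m(59, Y) + 27828 = (-2 + 2*59*1²) + 27828 = (-2 + 2*59*1) + 27828 = (-2 + 118) + 27828 = 116 + 27828 = 27944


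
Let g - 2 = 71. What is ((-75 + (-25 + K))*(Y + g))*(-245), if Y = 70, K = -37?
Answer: 4799795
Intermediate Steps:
g = 73 (g = 2 + 71 = 73)
((-75 + (-25 + K))*(Y + g))*(-245) = ((-75 + (-25 - 37))*(70 + 73))*(-245) = ((-75 - 62)*143)*(-245) = -137*143*(-245) = -19591*(-245) = 4799795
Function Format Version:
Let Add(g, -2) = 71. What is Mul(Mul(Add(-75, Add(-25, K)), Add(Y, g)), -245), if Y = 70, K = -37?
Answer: 4799795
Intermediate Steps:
g = 73 (g = Add(2, 71) = 73)
Mul(Mul(Add(-75, Add(-25, K)), Add(Y, g)), -245) = Mul(Mul(Add(-75, Add(-25, -37)), Add(70, 73)), -245) = Mul(Mul(Add(-75, -62), 143), -245) = Mul(Mul(-137, 143), -245) = Mul(-19591, -245) = 4799795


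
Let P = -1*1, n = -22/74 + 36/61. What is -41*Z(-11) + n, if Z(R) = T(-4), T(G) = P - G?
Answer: -276950/2257 ≈ -122.71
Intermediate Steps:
n = 661/2257 (n = -22*1/74 + 36*(1/61) = -11/37 + 36/61 = 661/2257 ≈ 0.29287)
P = -1
T(G) = -1 - G
Z(R) = 3 (Z(R) = -1 - 1*(-4) = -1 + 4 = 3)
-41*Z(-11) + n = -41*3 + 661/2257 = -123 + 661/2257 = -276950/2257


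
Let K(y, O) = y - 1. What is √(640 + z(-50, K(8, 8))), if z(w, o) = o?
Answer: √647 ≈ 25.436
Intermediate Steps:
K(y, O) = -1 + y
√(640 + z(-50, K(8, 8))) = √(640 + (-1 + 8)) = √(640 + 7) = √647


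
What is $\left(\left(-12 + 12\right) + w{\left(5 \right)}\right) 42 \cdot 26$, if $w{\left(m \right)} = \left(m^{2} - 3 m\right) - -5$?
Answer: $16380$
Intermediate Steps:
$w{\left(m \right)} = 5 + m^{2} - 3 m$ ($w{\left(m \right)} = \left(m^{2} - 3 m\right) + \left(-1 + 6\right) = \left(m^{2} - 3 m\right) + 5 = 5 + m^{2} - 3 m$)
$\left(\left(-12 + 12\right) + w{\left(5 \right)}\right) 42 \cdot 26 = \left(\left(-12 + 12\right) + \left(5 + 5^{2} - 15\right)\right) 42 \cdot 26 = \left(0 + \left(5 + 25 - 15\right)\right) 42 \cdot 26 = \left(0 + 15\right) 42 \cdot 26 = 15 \cdot 42 \cdot 26 = 630 \cdot 26 = 16380$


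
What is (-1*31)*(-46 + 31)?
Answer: 465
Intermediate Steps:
(-1*31)*(-46 + 31) = -31*(-15) = 465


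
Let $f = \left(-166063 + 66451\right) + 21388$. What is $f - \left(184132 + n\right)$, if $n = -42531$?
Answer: $-219825$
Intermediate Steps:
$f = -78224$ ($f = -99612 + 21388 = -78224$)
$f - \left(184132 + n\right) = -78224 - 141601 = -219825$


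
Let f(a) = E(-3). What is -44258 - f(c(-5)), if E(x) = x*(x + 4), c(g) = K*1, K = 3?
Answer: -44255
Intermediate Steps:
c(g) = 3 (c(g) = 3*1 = 3)
E(x) = x*(4 + x)
f(a) = -3 (f(a) = -3*(4 - 3) = -3*1 = -3)
-44258 - f(c(-5)) = -44258 - 1*(-3) = -44258 + 3 = -44255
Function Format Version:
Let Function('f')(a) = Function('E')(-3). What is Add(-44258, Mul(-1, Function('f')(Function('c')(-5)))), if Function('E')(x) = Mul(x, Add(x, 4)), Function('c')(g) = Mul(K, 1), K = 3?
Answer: -44255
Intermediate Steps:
Function('c')(g) = 3 (Function('c')(g) = Mul(3, 1) = 3)
Function('E')(x) = Mul(x, Add(4, x))
Function('f')(a) = -3 (Function('f')(a) = Mul(-3, Add(4, -3)) = Mul(-3, 1) = -3)
Add(-44258, Mul(-1, Function('f')(Function('c')(-5)))) = Add(-44258, Mul(-1, -3)) = Add(-44258, 3) = -44255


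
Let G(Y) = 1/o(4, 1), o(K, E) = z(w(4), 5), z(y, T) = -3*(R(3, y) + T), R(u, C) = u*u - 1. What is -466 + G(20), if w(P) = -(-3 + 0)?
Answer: -18175/39 ≈ -466.03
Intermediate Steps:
R(u, C) = -1 + u**2 (R(u, C) = u**2 - 1 = -1 + u**2)
w(P) = 3 (w(P) = -1*(-3) = 3)
z(y, T) = -24 - 3*T (z(y, T) = -3*((-1 + 3**2) + T) = -3*((-1 + 9) + T) = -3*(8 + T) = -24 - 3*T)
o(K, E) = -39 (o(K, E) = -24 - 3*5 = -24 - 15 = -39)
G(Y) = -1/39 (G(Y) = 1/(-39) = -1/39)
-466 + G(20) = -466 - 1/39 = -18175/39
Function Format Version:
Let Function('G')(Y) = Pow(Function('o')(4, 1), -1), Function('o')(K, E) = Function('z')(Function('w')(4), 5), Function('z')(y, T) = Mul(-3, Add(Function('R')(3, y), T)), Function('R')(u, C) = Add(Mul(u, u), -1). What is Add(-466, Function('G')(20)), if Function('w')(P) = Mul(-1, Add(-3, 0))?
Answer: Rational(-18175, 39) ≈ -466.03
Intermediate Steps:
Function('R')(u, C) = Add(-1, Pow(u, 2)) (Function('R')(u, C) = Add(Pow(u, 2), -1) = Add(-1, Pow(u, 2)))
Function('w')(P) = 3 (Function('w')(P) = Mul(-1, -3) = 3)
Function('z')(y, T) = Add(-24, Mul(-3, T)) (Function('z')(y, T) = Mul(-3, Add(Add(-1, Pow(3, 2)), T)) = Mul(-3, Add(Add(-1, 9), T)) = Mul(-3, Add(8, T)) = Add(-24, Mul(-3, T)))
Function('o')(K, E) = -39 (Function('o')(K, E) = Add(-24, Mul(-3, 5)) = Add(-24, -15) = -39)
Function('G')(Y) = Rational(-1, 39) (Function('G')(Y) = Pow(-39, -1) = Rational(-1, 39))
Add(-466, Function('G')(20)) = Add(-466, Rational(-1, 39)) = Rational(-18175, 39)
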